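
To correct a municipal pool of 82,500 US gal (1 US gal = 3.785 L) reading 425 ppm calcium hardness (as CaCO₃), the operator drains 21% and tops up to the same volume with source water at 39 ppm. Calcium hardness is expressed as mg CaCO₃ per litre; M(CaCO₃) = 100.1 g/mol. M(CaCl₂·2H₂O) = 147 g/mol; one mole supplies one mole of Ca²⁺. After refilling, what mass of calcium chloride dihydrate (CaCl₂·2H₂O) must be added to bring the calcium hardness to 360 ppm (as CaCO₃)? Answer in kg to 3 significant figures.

7.36 kg

Volume: 82,500 US gal × 3.785 L/gal = 312,262 L.
After draining 21% and refilling: 425 × 0.79 + 39 × 0.21 = 343.94 ppm.
Deficit to target: 360 − 343.94 = 16.06 mg/L.
As CaCO₃: 16.06 mg/L × 312,262 L = 5015 g; ÷ 100.1 = 50.1 mol Ca²⁺.
Mass: 50.1 × 147 = 7365 g.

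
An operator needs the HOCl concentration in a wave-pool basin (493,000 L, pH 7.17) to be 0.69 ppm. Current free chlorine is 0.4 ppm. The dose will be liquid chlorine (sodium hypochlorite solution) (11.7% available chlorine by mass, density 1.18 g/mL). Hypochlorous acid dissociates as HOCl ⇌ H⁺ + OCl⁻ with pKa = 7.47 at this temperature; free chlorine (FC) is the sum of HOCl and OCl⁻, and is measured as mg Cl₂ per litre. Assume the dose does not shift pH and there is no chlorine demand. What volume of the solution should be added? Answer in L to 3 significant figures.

[OCl⁻]/[HOCl] = 10^(pH − pKa) = 10^(7.17 − 7.47) = 0.5012; fraction as HOCl = 1/(1 + 0.5012) = 0.6661.
Free chlorine required for 0.69 ppm HOCl: 0.69 / 0.6661 = 1.036 ppm.
FC to add: 1.036 − 0.4 = 0.6358 mg/L as Cl₂.
Cl₂ equivalent: 0.6358 mg/L × 493,000 L = 313.5 g.
Product at 11.7% available Cl: 313.5 / 0.117 = 2679 g.
Volume: 2679 g ÷ 1.18 g/mL = 2270 mL.

2.27 L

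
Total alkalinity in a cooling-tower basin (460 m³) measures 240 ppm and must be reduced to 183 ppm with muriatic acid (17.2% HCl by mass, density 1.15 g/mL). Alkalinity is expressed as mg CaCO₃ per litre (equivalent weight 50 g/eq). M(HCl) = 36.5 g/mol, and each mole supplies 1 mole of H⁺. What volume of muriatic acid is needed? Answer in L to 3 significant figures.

Volume: 460 m³ = 460,000 L.
Alkalinity to neutralize: (240 − 183) = 57 mg/L as CaCO₃ × 460,000 L = 26,220 g as CaCO₃.
Equivalents of H⁺ required: 26,220 ÷ 50 g/eq = 524.4 eq = 524.4 mol HCl.
Mass of HCl: 524.4 × 36.5 = 19,140 g.
Mass of 17.2% solution: 19,140 / 0.172 = 111,300 g.
Volume: 111,300 g ÷ 1.15 g/mL = 96,770 mL.

96.8 L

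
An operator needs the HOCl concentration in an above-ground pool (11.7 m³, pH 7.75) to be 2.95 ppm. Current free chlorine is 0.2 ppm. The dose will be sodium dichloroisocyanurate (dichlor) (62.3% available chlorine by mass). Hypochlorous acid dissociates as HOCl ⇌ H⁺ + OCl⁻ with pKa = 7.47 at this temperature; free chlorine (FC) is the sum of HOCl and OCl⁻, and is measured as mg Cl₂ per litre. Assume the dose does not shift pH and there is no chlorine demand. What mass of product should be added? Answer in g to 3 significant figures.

157 g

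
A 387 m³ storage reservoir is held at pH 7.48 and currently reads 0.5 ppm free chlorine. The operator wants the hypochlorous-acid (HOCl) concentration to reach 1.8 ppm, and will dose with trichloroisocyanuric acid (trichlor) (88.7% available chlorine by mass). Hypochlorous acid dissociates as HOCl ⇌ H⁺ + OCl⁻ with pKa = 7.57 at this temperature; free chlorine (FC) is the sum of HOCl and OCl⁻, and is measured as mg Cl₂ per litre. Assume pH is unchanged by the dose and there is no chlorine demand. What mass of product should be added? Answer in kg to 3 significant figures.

1.21 kg

Volume: 387 m³ = 387,000 L.
[OCl⁻]/[HOCl] = 10^(pH − pKa) = 10^(7.48 − 7.57) = 0.8128; fraction as HOCl = 1/(1 + 0.8128) = 0.5516.
Free chlorine required for 1.8 ppm HOCl: 1.8 / 0.5516 = 3.263 ppm.
FC to add: 3.263 − 0.5 = 2.763 mg/L as Cl₂.
Cl₂ equivalent: 2.763 mg/L × 387,000 L = 1069 g.
Product at 88.7% available Cl: 1069 / 0.887 = 1206 g.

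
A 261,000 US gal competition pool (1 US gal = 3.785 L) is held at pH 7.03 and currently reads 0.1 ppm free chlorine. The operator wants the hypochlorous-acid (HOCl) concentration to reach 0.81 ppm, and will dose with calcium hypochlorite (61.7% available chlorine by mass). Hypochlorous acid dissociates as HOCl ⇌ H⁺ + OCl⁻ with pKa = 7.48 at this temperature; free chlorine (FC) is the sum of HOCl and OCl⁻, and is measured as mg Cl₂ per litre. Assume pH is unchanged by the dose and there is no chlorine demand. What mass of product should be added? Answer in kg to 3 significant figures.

Volume: 261,000 US gal × 3.785 L/gal = 987,885 L.
[OCl⁻]/[HOCl] = 10^(pH − pKa) = 10^(7.03 − 7.48) = 0.3548; fraction as HOCl = 1/(1 + 0.3548) = 0.7381.
Free chlorine required for 0.81 ppm HOCl: 0.81 / 0.7381 = 1.097 ppm.
FC to add: 1.097 − 0.1 = 0.9974 mg/L as Cl₂.
Cl₂ equivalent: 0.9974 mg/L × 987,885 L = 985.3 g.
Product at 61.7% available Cl: 985.3 / 0.617 = 1597 g.

1.60 kg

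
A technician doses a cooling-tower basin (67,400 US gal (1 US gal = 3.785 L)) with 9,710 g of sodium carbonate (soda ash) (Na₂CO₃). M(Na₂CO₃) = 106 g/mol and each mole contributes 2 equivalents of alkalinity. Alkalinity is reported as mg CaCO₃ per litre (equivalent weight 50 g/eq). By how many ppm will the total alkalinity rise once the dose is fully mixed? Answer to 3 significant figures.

Volume: 67,400 US gal × 3.785 L/gal = 255,109 L.
Moles of Na₂CO₃: 9,710 g ÷ 106 g/mol = 91.6 mol → 183.2 eq of alkalinity.
As CaCO₃: 183.2 eq × 50 g/eq = 9160 g.
Rise: 9160 g / 255,109 L × 1000 = 35.91 mg/L.

35.9 ppm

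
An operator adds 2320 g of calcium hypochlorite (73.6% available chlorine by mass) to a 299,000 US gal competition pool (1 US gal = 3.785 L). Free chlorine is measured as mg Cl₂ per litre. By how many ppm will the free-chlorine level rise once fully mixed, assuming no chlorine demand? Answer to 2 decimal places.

Volume: 299,000 US gal × 3.785 L/gal = 1,131,715 L.
Available chlorine delivered: 2320 g × 0.736 = 1708 g as Cl₂.
Concentration rise: 1708 g / 1,131,715 L = 1.509 mg/L = 1.51 ppm.

1.51 ppm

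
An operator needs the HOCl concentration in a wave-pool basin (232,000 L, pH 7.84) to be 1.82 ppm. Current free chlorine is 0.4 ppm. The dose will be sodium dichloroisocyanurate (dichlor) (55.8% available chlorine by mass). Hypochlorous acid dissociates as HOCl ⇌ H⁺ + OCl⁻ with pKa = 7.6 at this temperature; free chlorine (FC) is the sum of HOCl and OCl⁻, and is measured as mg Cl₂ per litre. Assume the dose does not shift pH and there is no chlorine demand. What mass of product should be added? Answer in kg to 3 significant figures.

[OCl⁻]/[HOCl] = 10^(pH − pKa) = 10^(7.84 − 7.6) = 1.738; fraction as HOCl = 1/(1 + 1.738) = 0.3653.
Free chlorine required for 1.82 ppm HOCl: 1.82 / 0.3653 = 4.983 ppm.
FC to add: 4.983 − 0.4 = 4.583 mg/L as Cl₂.
Cl₂ equivalent: 4.583 mg/L × 232,000 L = 1063 g.
Product at 55.8% available Cl: 1063 / 0.558 = 1905 g.

1.91 kg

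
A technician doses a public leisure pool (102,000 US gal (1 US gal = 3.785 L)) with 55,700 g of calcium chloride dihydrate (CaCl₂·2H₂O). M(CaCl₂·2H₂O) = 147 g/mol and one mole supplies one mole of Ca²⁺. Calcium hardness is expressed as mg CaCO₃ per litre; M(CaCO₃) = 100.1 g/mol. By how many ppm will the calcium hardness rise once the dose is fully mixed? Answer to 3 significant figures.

Volume: 102,000 US gal × 3.785 L/gal = 386,070 L.
Moles of Ca²⁺: 55,700 g ÷ 147 g/mol = 378.9 mol.
As CaCO₃: 378.9 mol × 100.1 g/mol = 37,930 g.
Rise: 37,930 g / 386,070 L × 1000 = 98.24 mg/L.

98.2 ppm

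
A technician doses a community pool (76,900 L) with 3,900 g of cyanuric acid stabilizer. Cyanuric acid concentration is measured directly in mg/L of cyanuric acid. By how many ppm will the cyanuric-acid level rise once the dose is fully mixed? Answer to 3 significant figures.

50.7 ppm

Rise: 3,900 g / 76,900 L × 1000 = 50.72 mg/L.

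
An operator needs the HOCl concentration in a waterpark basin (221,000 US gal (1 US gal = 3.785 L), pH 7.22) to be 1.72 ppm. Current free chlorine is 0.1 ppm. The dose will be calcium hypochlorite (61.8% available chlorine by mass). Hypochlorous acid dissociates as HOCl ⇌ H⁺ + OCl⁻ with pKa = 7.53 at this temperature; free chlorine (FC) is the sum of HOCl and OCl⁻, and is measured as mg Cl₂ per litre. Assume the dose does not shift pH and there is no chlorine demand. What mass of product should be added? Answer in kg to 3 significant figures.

3.33 kg

Volume: 221,000 US gal × 3.785 L/gal = 836,485 L.
[OCl⁻]/[HOCl] = 10^(pH − pKa) = 10^(7.22 − 7.53) = 0.4898; fraction as HOCl = 1/(1 + 0.4898) = 0.6712.
Free chlorine required for 1.72 ppm HOCl: 1.72 / 0.6712 = 2.562 ppm.
FC to add: 2.562 − 0.1 = 2.462 mg/L as Cl₂.
Cl₂ equivalent: 2.462 mg/L × 836,485 L = 2060 g.
Product at 61.8% available Cl: 2060 / 0.618 = 3333 g.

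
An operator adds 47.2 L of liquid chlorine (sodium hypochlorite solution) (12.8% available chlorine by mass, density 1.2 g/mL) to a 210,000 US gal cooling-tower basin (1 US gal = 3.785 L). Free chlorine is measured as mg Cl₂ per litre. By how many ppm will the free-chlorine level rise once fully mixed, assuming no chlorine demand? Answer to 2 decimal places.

9.12 ppm

Volume: 210,000 US gal × 3.785 L/gal = 794,850 L.
Mass of solution: 47.2 L × 1000 mL/L × 1.2 g/mL = 56,640 g.
Available chlorine delivered: 56,640 g × 0.128 = 7250 g as Cl₂.
Concentration rise: 7250 g / 794,850 L = 9.121 mg/L = 9.12 ppm.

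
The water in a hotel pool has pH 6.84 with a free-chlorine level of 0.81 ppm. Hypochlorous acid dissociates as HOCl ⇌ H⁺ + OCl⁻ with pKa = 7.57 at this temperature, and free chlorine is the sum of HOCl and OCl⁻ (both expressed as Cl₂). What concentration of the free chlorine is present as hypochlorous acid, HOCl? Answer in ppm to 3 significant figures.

[OCl⁻]/[HOCl] = 10^(pH − pKa) = 10^(6.84 − 7.57) = 10^-0.73 = 0.1862.
Fraction as HOCl = 1 / (1 + 0.1862) = 0.843.
HOCl = 0.843 × 0.81 ppm = 0.6828 ppm.

0.683 ppm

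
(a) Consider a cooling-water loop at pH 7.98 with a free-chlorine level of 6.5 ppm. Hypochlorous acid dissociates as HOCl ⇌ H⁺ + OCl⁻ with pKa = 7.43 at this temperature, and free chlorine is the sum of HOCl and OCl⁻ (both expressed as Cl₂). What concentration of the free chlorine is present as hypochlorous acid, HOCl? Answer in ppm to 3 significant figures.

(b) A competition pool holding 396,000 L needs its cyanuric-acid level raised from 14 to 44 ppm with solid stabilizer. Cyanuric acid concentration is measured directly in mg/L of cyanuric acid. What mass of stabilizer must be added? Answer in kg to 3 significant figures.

(a) 1.43 ppm; (b) 11.9 kg

(a) [OCl⁻]/[HOCl] = 10^(pH − pKa) = 10^(7.98 − 7.43) = 10^0.55 = 3.548.
(a) Fraction as HOCl = 1 / (1 + 3.548) = 0.2199.
(a) HOCl = 0.2199 × 6.5 ppm = 1.429 ppm.

(b) CYA to add: (44 − 14) = 30 mg/L × 396,000 L = 11,880 g cyanuric acid.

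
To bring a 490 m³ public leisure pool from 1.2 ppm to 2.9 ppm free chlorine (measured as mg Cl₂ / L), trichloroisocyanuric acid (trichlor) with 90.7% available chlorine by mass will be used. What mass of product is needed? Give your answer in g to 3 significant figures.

Volume: 490 m³ = 490,000 L.
Chlorine deficit: 2.9 − 1.2 = 1.7 ppm = 1.7 mg/L as Cl₂.
Cl₂ equivalent needed: 1.7 mg/L × 490,000 L = 833,000 mg = 833 g.
Product at 90.7% available chlorine: 833 / 0.907 = 918.4 g.

918 g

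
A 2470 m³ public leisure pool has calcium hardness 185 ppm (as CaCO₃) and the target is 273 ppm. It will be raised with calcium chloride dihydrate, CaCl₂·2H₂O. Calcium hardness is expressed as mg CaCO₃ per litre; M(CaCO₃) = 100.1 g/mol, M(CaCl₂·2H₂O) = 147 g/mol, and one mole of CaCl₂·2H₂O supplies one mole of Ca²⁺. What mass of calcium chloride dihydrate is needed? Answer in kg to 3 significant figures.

Volume: 2470 m³ = 2,470,000 L.
Hardness to add: (273 − 185) = 88 mg/L as CaCO₃ × 2,470,000 L = 217,400 g as CaCO₃.
Moles of Ca²⁺ (1 mol Ca²⁺ ≡ 1 mol CaCO₃): 217,400 / 100.1 g/mol = 2171 mol.
Mass of CaCl₂·2H₂O: 2171 × 147 = 319,200 g.

319 kg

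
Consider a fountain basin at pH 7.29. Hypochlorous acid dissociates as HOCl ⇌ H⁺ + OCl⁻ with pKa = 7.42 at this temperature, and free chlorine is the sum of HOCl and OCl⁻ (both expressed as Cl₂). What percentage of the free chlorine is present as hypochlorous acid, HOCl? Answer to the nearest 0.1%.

[OCl⁻]/[HOCl] = 10^(pH − pKa) = 10^(7.29 − 7.42) = 10^-0.13 = 0.7413.
Fraction as HOCl = 1 / (1 + 0.7413) = 0.5743.

57.4%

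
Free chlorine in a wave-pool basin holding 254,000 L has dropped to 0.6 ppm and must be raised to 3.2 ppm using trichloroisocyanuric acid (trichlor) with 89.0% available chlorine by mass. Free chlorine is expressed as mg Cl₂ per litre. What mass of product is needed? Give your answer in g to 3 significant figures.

Chlorine deficit: 3.2 − 0.6 = 2.6 ppm = 2.6 mg/L as Cl₂.
Cl₂ equivalent needed: 2.6 mg/L × 254,000 L = 660,400 mg = 660.4 g.
Product at 89.0% available chlorine: 660.4 / 0.89 = 742 g.

742 g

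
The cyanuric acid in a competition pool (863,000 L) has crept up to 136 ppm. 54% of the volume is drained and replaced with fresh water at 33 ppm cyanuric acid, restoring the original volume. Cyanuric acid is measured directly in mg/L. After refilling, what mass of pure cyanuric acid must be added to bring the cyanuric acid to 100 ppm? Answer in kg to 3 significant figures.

After draining 54% and refilling: 136 × 0.46 + 33 × 0.54 = 80.38 ppm.
Deficit to target: 100 − 80.38 = 19.62 mg/L.
Mass: 19.62 mg/L × 863,000 L = 16,930 g cyanuric acid.

16.9 kg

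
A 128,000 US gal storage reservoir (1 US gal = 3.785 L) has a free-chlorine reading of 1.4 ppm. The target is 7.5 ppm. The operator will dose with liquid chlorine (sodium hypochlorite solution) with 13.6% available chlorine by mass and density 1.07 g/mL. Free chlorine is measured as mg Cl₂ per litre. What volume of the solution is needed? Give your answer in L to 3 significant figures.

20.3 L

Volume: 128,000 US gal × 3.785 L/gal = 484,480 L.
Chlorine deficit: 7.5 − 1.4 = 6.1 ppm = 6.1 mg/L as Cl₂.
Cl₂ equivalent needed: 6.1 mg/L × 484,480 L = 2,955,000 mg = 2955 g.
Product at 13.6% available chlorine: 2955 / 0.136 = 21,730 g.
Volume at density 1.07 g/mL: 21,730 g ÷ 1.07 g/mL = 20,310 mL.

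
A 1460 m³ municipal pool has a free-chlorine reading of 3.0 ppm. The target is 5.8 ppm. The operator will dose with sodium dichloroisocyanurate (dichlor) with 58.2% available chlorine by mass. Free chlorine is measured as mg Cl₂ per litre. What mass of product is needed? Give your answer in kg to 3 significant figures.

Volume: 1460 m³ = 1,460,000 L.
Chlorine deficit: 5.8 − 3.0 = 2.8 ppm = 2.8 mg/L as Cl₂.
Cl₂ equivalent needed: 2.8 mg/L × 1,460,000 L = 4,088,000 mg = 4088 g.
Product at 58.2% available chlorine: 4088 / 0.582 = 7024 g.

7.02 kg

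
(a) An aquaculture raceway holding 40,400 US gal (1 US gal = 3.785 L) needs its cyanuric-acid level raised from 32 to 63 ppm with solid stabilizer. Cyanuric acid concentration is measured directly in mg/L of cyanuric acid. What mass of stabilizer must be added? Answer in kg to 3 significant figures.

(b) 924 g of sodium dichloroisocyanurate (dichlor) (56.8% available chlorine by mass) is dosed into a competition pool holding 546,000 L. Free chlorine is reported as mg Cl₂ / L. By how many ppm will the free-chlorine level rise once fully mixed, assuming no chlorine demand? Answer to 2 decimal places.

(a) 4.74 kg; (b) 0.96 ppm

(a) Volume: 40,400 US gal × 3.785 L/gal = 152,914 L.
(a) CYA to add: (63 − 32) = 31 mg/L × 152,914 L = 4740 g cyanuric acid.

(b) Available chlorine delivered: 924 g × 0.568 = 524.8 g as Cl₂.
(b) Concentration rise: 524.8 g / 546,000 L = 0.9612 mg/L = 0.96 ppm.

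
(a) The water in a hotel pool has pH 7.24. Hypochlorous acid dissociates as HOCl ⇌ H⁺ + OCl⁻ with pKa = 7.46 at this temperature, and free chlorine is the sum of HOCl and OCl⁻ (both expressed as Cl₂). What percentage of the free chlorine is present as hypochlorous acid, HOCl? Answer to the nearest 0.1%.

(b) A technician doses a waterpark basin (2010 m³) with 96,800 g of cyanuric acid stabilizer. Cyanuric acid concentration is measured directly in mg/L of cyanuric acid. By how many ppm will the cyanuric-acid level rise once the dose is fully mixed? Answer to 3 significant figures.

(a) [OCl⁻]/[HOCl] = 10^(pH − pKa) = 10^(7.24 − 7.46) = 10^-0.22 = 0.6026.
(a) Fraction as HOCl = 1 / (1 + 0.6026) = 0.624.

(b) Volume: 2010 m³ = 2,010,000 L.
(b) Rise: 96,800 g / 2,010,000 L × 1000 = 48.16 mg/L.

(a) 62.4%; (b) 48.2 ppm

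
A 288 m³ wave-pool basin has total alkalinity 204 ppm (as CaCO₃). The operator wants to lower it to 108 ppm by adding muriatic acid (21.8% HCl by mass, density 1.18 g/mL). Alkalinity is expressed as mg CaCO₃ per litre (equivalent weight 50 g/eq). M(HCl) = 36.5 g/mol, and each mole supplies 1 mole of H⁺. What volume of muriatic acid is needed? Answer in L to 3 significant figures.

78.5 L

Volume: 288 m³ = 288,000 L.
Alkalinity to neutralize: (204 − 108) = 96 mg/L as CaCO₃ × 288,000 L = 27,650 g as CaCO₃.
Equivalents of H⁺ required: 27,650 ÷ 50 g/eq = 553 eq = 553 mol HCl.
Mass of HCl: 553 × 36.5 = 20,180 g.
Mass of 21.8% solution: 20,180 / 0.218 = 92,580 g.
Volume: 92,580 g ÷ 1.18 g/mL = 78,460 mL.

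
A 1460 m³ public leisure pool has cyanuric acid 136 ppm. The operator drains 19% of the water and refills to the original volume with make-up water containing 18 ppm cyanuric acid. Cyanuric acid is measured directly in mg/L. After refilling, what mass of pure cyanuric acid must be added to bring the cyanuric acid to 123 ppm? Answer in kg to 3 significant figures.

13.8 kg

Volume: 1460 m³ = 1,460,000 L.
After draining 19% and refilling: 136 × 0.81 + 18 × 0.19 = 113.58 ppm.
Deficit to target: 123 − 113.58 = 9.42 mg/L.
Mass: 9.42 mg/L × 1,460,000 L = 13,750 g cyanuric acid.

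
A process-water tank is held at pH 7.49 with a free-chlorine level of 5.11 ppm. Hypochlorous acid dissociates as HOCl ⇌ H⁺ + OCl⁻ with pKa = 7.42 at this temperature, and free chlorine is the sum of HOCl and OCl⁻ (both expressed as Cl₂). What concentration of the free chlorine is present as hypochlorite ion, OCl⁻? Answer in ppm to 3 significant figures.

2.76 ppm

[OCl⁻]/[HOCl] = 10^(pH − pKa) = 10^(7.49 − 7.42) = 10^0.07 = 1.175.
Fraction as HOCl = 1 / (1 + 1.175) = 0.4598.
OCl⁻ = (1 − 0.4598) × 5.11 ppm = 2.76 ppm.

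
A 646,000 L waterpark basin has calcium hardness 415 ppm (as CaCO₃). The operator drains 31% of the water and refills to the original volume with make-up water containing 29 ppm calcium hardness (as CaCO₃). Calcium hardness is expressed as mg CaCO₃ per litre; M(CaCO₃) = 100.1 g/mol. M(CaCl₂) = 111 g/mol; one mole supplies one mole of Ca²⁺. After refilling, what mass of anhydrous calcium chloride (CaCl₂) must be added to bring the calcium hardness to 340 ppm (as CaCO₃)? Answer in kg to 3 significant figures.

32.0 kg

After draining 31% and refilling: 415 × 0.69 + 29 × 0.31 = 295.34 ppm.
Deficit to target: 340 − 295.34 = 44.66 mg/L.
As CaCO₃: 44.66 mg/L × 646,000 L = 28,850 g; ÷ 100.1 = 288.2 mol Ca²⁺.
Mass: 288.2 × 111 = 31,990 g.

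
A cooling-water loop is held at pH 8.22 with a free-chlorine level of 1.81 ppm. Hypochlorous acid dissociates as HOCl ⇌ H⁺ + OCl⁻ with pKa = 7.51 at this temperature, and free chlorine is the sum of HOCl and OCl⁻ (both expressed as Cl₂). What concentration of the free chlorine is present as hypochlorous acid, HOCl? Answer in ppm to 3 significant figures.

0.295 ppm

[OCl⁻]/[HOCl] = 10^(pH − pKa) = 10^(8.22 − 7.51) = 10^0.71 = 5.129.
Fraction as HOCl = 1 / (1 + 5.129) = 0.1632.
HOCl = 0.1632 × 1.81 ppm = 0.2953 ppm.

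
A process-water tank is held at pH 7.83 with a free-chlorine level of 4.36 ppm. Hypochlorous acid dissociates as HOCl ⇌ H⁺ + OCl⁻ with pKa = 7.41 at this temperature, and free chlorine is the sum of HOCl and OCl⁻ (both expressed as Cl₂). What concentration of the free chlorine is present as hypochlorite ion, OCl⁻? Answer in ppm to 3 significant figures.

3.16 ppm

[OCl⁻]/[HOCl] = 10^(pH − pKa) = 10^(7.83 − 7.41) = 10^0.42 = 2.63.
Fraction as HOCl = 1 / (1 + 2.63) = 0.2755.
OCl⁻ = (1 − 0.2755) × 4.36 ppm = 3.159 ppm.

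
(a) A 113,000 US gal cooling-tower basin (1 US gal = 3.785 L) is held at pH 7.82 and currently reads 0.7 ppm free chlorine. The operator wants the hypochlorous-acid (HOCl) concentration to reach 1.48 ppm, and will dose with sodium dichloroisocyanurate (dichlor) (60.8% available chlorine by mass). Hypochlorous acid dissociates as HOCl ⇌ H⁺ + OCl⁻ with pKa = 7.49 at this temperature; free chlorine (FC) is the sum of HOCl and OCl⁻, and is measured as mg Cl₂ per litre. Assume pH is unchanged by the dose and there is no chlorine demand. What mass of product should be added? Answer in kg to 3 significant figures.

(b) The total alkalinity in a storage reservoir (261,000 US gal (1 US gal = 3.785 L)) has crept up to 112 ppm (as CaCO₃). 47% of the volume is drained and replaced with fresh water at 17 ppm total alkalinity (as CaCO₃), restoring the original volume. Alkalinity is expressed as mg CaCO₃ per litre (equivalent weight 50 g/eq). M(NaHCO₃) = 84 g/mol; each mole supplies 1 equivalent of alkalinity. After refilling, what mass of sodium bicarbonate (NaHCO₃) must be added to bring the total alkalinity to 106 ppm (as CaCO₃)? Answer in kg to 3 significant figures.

(a) 2.77 kg; (b) 64.1 kg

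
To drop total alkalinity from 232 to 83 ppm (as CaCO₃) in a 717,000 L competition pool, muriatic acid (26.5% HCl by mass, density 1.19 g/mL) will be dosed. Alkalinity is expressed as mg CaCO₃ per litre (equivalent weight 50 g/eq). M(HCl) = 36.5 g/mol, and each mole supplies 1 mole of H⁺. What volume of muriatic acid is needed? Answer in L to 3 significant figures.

247 L

Alkalinity to neutralize: (232 − 83) = 149 mg/L as CaCO₃ × 717,000 L = 106,800 g as CaCO₃.
Equivalents of H⁺ required: 106,800 ÷ 50 g/eq = 2137 eq = 2137 mol HCl.
Mass of HCl: 2137 × 36.5 = 77,990 g.
Mass of 26.5% solution: 77,990 / 0.265 = 294,300 g.
Volume: 294,300 g ÷ 1.19 g/mL = 247,300 mL.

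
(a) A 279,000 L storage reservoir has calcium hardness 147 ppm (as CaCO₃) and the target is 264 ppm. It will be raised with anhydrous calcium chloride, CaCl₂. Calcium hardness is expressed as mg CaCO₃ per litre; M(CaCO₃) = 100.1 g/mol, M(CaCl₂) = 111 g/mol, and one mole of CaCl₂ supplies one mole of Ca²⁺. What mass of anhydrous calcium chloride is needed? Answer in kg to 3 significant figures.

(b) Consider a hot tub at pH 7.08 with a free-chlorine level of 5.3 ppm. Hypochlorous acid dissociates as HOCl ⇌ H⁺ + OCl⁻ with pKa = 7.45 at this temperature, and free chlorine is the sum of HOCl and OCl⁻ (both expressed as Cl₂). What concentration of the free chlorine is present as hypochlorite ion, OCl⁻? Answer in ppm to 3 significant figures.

(a) 36.2 kg; (b) 1.58 ppm

(a) Hardness to add: (264 − 147) = 117 mg/L as CaCO₃ × 279,000 L = 32,640 g as CaCO₃.
(a) Moles of Ca²⁺ (1 mol Ca²⁺ ≡ 1 mol CaCO₃): 32,640 / 100.1 g/mol = 326.1 mol.
(a) Mass of CaCl₂: 326.1 × 111 = 36,200 g.

(b) [OCl⁻]/[HOCl] = 10^(pH − pKa) = 10^(7.08 − 7.45) = 10^-0.37 = 0.4266.
(b) Fraction as HOCl = 1 / (1 + 0.4266) = 0.701.
(b) OCl⁻ = (1 − 0.701) × 5.3 ppm = 1.585 ppm.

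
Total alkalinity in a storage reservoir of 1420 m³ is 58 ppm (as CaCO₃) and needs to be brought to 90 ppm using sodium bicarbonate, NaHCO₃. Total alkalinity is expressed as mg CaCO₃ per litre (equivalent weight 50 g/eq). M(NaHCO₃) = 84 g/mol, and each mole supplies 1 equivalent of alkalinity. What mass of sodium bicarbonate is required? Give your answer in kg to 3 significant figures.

76.3 kg

Volume: 1420 m³ = 1,420,000 L.
Alkalinity to add: (90 − 58) = 32 mg/L as CaCO₃ × 1,420,000 L = 45,440 g as CaCO₃.
Equivalents: 45,440 g ÷ 50 g/eq = 908.8 eq.
NaHCO₃ supplies 1 eq per mole → 908.8 mol.
Mass: 908.8 mol × 84 g/mol = 76,340 g.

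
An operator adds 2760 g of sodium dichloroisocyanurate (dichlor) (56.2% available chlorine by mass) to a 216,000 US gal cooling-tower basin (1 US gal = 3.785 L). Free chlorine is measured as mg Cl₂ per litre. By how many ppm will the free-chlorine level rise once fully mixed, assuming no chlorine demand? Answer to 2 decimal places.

Volume: 216,000 US gal × 3.785 L/gal = 817,560 L.
Available chlorine delivered: 2760 g × 0.562 = 1551 g as Cl₂.
Concentration rise: 1551 g / 817,560 L = 1.897 mg/L = 1.90 ppm.

1.90 ppm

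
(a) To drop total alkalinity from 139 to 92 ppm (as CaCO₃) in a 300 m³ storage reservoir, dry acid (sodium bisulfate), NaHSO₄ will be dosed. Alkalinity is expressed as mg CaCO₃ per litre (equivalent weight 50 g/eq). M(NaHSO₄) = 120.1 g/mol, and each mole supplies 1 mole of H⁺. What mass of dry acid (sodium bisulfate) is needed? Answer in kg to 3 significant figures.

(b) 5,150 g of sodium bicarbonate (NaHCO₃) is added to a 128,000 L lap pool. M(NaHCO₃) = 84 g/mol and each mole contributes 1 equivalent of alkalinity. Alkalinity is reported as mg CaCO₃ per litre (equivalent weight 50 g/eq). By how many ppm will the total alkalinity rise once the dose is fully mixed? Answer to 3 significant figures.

(a) 33.9 kg; (b) 23.9 ppm

(a) Volume: 300 m³ = 300,000 L.
(a) Alkalinity to neutralize: (139 − 92) = 47 mg/L as CaCO₃ × 300,000 L = 14,100 g as CaCO₃.
(a) Equivalents of H⁺ required: 14,100 ÷ 50 g/eq = 282 eq = 282 mol NaHSO₄.
(a) Mass of NaHSO₄: 282 × 120.1 = 33,870 g.

(b) Moles of NaHCO₃: 5,150 g ÷ 84 g/mol = 61.31 mol → 61.31 eq of alkalinity.
(b) As CaCO₃: 61.31 eq × 50 g/eq = 3065 g.
(b) Rise: 3065 g / 128,000 L × 1000 = 23.95 mg/L.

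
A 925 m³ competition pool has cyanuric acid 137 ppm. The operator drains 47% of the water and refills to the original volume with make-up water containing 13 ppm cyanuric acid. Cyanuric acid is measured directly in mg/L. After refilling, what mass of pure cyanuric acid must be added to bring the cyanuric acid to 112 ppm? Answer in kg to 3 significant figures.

30.8 kg

Volume: 925 m³ = 925,000 L.
After draining 47% and refilling: 137 × 0.53 + 13 × 0.47 = 78.72 ppm.
Deficit to target: 112 − 78.72 = 33.28 mg/L.
Mass: 33.28 mg/L × 925,000 L = 30,780 g cyanuric acid.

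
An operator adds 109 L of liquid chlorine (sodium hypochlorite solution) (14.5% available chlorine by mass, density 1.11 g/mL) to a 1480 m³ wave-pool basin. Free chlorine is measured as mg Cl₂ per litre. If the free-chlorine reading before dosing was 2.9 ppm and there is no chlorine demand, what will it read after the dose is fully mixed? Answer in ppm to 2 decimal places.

14.75 ppm

Volume: 1480 m³ = 1,480,000 L.
Mass of solution: 109 L × 1000 mL/L × 1.11 g/mL = 121,000 g.
Available chlorine delivered: 121,000 g × 0.145 = 17,540 g as Cl₂.
Concentration rise: 17,540 g / 1,480,000 L = 11.85 mg/L = 11.85 ppm.
Final FC: 2.9 + 11.85 = 14.75 ppm.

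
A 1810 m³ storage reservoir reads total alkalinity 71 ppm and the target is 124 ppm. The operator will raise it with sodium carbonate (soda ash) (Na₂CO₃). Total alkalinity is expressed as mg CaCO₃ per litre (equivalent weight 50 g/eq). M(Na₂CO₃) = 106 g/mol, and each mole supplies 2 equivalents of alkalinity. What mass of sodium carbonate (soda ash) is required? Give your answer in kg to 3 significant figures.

Volume: 1810 m³ = 1,810,000 L.
Alkalinity to add: (124 − 71) = 53 mg/L as CaCO₃ × 1,810,000 L = 95,930 g as CaCO₃.
Equivalents: 95,930 g ÷ 50 g/eq = 1919 eq.
Each mole of Na₂CO₃ supplies 2 eq, so 1919 / 2 = 959.3 mol.
Mass: 959.3 mol × 106 g/mol = 101,700 g.

102 kg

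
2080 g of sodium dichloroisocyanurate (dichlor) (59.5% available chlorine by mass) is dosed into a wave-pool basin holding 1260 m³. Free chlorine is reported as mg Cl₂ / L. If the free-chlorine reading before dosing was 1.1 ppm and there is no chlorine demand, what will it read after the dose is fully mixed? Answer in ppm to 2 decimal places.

2.08 ppm

Volume: 1260 m³ = 1,260,000 L.
Available chlorine delivered: 2080 g × 0.595 = 1238 g as Cl₂.
Concentration rise: 1238 g / 1,260,000 L = 0.9822 mg/L = 0.98 ppm.
Final FC: 1.1 + 0.98 = 2.08 ppm.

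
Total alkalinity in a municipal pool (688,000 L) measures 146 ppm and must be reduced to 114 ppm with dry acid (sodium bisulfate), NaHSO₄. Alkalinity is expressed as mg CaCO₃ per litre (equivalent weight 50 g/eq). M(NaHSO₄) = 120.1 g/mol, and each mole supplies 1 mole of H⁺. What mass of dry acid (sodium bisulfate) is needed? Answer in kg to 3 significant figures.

Alkalinity to neutralize: (146 − 114) = 32 mg/L as CaCO₃ × 688,000 L = 22,020 g as CaCO₃.
Equivalents of H⁺ required: 22,020 ÷ 50 g/eq = 440.3 eq = 440.3 mol NaHSO₄.
Mass of NaHSO₄: 440.3 × 120.1 = 52,880 g.

52.9 kg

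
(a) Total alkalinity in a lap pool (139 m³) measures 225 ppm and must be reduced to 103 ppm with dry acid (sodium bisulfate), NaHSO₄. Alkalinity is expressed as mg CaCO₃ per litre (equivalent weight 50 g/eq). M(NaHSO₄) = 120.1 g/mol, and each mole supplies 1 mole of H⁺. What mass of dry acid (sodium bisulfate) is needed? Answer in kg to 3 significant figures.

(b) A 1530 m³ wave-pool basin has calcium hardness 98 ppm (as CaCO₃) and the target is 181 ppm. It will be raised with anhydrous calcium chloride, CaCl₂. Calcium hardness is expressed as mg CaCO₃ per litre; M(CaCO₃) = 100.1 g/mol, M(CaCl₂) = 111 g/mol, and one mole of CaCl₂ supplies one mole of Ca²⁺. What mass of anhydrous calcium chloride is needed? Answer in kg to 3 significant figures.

(a) 40.7 kg; (b) 141 kg

(a) Volume: 139 m³ = 139,000 L.
(a) Alkalinity to neutralize: (225 − 103) = 122 mg/L as CaCO₃ × 139,000 L = 16,960 g as CaCO₃.
(a) Equivalents of H⁺ required: 16,960 ÷ 50 g/eq = 339.2 eq = 339.2 mol NaHSO₄.
(a) Mass of NaHSO₄: 339.2 × 120.1 = 40,730 g.

(b) Volume: 1530 m³ = 1,530,000 L.
(b) Hardness to add: (181 − 98) = 83 mg/L as CaCO₃ × 1,530,000 L = 127,000 g as CaCO₃.
(b) Moles of Ca²⁺ (1 mol Ca²⁺ ≡ 1 mol CaCO₃): 127,000 / 100.1 g/mol = 1269 mol.
(b) Mass of CaCl₂: 1269 × 111 = 140,800 g.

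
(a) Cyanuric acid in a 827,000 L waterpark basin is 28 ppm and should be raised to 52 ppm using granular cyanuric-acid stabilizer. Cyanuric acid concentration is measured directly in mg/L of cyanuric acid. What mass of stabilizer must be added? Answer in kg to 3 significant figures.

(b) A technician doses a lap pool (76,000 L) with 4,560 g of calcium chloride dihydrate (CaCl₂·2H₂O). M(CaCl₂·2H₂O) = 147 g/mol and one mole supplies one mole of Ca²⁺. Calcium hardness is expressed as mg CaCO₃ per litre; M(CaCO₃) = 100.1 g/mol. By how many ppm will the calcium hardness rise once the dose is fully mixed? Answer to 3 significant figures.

(a) 19.8 kg; (b) 40.9 ppm

(a) CYA to add: (52 − 28) = 24 mg/L × 827,000 L = 19,850 g cyanuric acid.

(b) Moles of Ca²⁺: 4,560 g ÷ 147 g/mol = 31.02 mol.
(b) As CaCO₃: 31.02 mol × 100.1 g/mol = 3105 g.
(b) Rise: 3105 g / 76,000 L × 1000 = 40.86 mg/L.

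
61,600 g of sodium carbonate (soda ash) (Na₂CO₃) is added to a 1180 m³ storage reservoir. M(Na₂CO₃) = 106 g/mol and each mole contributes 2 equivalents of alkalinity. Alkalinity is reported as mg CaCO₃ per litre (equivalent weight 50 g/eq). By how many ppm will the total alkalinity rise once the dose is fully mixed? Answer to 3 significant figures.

49.2 ppm

Volume: 1180 m³ = 1,180,000 L.
Moles of Na₂CO₃: 61,600 g ÷ 106 g/mol = 581.1 mol → 1162 eq of alkalinity.
As CaCO₃: 1162 eq × 50 g/eq = 58,110 g.
Rise: 58,110 g / 1,180,000 L × 1000 = 49.25 mg/L.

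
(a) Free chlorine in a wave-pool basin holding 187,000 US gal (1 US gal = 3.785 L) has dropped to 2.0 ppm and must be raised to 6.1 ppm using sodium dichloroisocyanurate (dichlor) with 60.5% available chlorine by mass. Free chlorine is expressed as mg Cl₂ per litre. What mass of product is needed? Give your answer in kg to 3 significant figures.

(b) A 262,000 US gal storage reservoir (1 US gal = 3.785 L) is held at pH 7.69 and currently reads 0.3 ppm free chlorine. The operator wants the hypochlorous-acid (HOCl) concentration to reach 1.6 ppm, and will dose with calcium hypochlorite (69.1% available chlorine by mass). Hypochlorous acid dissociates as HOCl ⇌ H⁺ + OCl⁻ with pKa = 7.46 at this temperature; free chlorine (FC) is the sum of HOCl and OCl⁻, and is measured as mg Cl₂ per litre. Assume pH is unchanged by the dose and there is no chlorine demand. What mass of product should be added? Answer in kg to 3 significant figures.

(a) 4.80 kg; (b) 5.77 kg

(a) Volume: 187,000 US gal × 3.785 L/gal = 707,795 L.
(a) Chlorine deficit: 6.1 − 2.0 = 4.1 ppm = 4.1 mg/L as Cl₂.
(a) Cl₂ equivalent needed: 4.1 mg/L × 707,795 L = 2,902,000 mg = 2902 g.
(a) Product at 60.5% available chlorine: 2902 / 0.605 = 4797 g.

(b) Volume: 262,000 US gal × 3.785 L/gal = 991,670 L.
(b) [OCl⁻]/[HOCl] = 10^(pH − pKa) = 10^(7.69 − 7.46) = 1.698; fraction as HOCl = 1/(1 + 1.698) = 0.3706.
(b) Free chlorine required for 1.6 ppm HOCl: 1.6 / 0.3706 = 4.317 ppm.
(b) FC to add: 4.317 − 0.3 = 4.017 mg/L as Cl₂.
(b) Cl₂ equivalent: 4.017 mg/L × 991,670 L = 3984 g.
(b) Product at 69.1% available Cl: 3984 / 0.691 = 5765 g.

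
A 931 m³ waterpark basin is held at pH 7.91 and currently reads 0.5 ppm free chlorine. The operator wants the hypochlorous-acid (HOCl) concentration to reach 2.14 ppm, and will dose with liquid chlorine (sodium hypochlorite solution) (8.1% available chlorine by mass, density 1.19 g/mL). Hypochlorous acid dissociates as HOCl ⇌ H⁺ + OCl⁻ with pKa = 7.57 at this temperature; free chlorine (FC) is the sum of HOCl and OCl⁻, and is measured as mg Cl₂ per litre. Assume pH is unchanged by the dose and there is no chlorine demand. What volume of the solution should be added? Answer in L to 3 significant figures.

61.1 L

Volume: 931 m³ = 931,000 L.
[OCl⁻]/[HOCl] = 10^(pH − pKa) = 10^(7.91 − 7.57) = 2.188; fraction as HOCl = 1/(1 + 2.188) = 0.3137.
Free chlorine required for 2.14 ppm HOCl: 2.14 / 0.3137 = 6.822 ppm.
FC to add: 6.822 − 0.5 = 6.322 mg/L as Cl₂.
Cl₂ equivalent: 6.322 mg/L × 931,000 L = 5886 g.
Product at 8.1% available Cl: 5886 / 0.081 = 72,660 g.
Volume: 72,660 g ÷ 1.19 g/mL = 61,060 mL.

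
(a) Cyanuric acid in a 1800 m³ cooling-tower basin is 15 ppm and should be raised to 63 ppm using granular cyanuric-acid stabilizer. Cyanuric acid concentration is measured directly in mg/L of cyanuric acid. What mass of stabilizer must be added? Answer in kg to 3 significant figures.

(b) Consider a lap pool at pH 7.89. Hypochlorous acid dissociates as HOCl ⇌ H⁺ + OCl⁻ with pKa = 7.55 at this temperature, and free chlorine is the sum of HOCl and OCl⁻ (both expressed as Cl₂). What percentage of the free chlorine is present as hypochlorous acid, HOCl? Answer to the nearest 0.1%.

(a) Volume: 1800 m³ = 1,800,000 L.
(a) CYA to add: (63 − 15) = 48 mg/L × 1,800,000 L = 86,400 g cyanuric acid.

(b) [OCl⁻]/[HOCl] = 10^(pH − pKa) = 10^(7.89 − 7.55) = 10^0.34 = 2.188.
(b) Fraction as HOCl = 1 / (1 + 2.188) = 0.3137.

(a) 86.4 kg; (b) 31.4%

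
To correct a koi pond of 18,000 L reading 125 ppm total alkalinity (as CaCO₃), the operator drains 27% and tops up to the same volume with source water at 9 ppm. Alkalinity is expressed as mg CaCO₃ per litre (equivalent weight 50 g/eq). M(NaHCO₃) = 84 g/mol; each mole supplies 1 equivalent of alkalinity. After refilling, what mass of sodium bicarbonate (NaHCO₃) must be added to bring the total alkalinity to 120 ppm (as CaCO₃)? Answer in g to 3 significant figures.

After draining 27% and refilling: 125 × 0.73 + 9 × 0.27 = 93.68 ppm.
Deficit to target: 120 − 93.68 = 26.32 mg/L.
As CaCO₃: 26.32 mg/L × 18,000 L = 473.8 g; ÷ 50 g/eq ÷ 1 = 9.475 mol NaHCO₃.
Mass: 9.475 × 84 = 795.9 g.

796 g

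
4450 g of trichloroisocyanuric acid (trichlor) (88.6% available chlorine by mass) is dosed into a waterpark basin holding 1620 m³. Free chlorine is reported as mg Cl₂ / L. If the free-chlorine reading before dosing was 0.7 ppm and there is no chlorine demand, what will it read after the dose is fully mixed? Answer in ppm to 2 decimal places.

3.13 ppm

Volume: 1620 m³ = 1,620,000 L.
Available chlorine delivered: 4450 g × 0.886 = 3943 g as Cl₂.
Concentration rise: 3943 g / 1,620,000 L = 2.434 mg/L = 2.43 ppm.
Final FC: 0.7 + 2.43 = 3.13 ppm.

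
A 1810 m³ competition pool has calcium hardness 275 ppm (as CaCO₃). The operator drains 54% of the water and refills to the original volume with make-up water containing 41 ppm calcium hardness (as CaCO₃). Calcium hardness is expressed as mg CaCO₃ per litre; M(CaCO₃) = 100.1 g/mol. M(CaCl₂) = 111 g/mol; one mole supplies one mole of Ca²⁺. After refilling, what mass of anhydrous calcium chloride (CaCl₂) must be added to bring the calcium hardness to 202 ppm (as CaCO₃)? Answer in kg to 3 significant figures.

Volume: 1810 m³ = 1,810,000 L.
After draining 54% and refilling: 275 × 0.46 + 41 × 0.54 = 148.64 ppm.
Deficit to target: 202 − 148.64 = 53.36 mg/L.
As CaCO₃: 53.36 mg/L × 1,810,000 L = 96,580 g; ÷ 100.1 = 964.9 mol Ca²⁺.
Mass: 964.9 × 111 = 107,100 g.

107 kg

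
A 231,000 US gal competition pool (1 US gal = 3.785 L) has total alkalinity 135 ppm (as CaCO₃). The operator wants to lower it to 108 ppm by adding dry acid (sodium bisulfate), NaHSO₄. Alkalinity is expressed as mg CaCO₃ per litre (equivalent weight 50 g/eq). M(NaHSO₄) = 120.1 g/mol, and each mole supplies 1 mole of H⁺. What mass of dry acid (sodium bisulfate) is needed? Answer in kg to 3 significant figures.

56.7 kg

Volume: 231,000 US gal × 3.785 L/gal = 874,335 L.
Alkalinity to neutralize: (135 − 108) = 27 mg/L as CaCO₃ × 874,335 L = 23,610 g as CaCO₃.
Equivalents of H⁺ required: 23,610 ÷ 50 g/eq = 472.1 eq = 472.1 mol NaHSO₄.
Mass of NaHSO₄: 472.1 × 120.1 = 56,700 g.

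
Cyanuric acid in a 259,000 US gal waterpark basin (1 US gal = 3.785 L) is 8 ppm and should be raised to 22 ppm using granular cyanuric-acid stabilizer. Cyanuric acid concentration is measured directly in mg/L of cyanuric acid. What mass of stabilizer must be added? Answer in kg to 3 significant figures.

13.7 kg

Volume: 259,000 US gal × 3.785 L/gal = 980,315 L.
CYA to add: (22 − 8) = 14 mg/L × 980,315 L = 13,720 g cyanuric acid.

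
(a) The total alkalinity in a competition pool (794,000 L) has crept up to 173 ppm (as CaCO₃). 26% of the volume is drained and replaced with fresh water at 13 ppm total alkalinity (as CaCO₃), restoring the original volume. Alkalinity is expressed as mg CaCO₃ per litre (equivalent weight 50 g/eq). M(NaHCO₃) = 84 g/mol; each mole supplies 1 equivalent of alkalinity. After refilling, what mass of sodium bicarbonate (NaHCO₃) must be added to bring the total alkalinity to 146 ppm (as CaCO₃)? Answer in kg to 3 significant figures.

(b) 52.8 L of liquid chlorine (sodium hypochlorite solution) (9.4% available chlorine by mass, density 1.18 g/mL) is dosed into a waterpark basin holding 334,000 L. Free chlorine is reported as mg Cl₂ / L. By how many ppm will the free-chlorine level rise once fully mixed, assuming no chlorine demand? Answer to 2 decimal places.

(a) After draining 26% and refilling: 173 × 0.74 + 13 × 0.26 = 131.4 ppm.
(a) Deficit to target: 146 − 131.4 = 14.6 mg/L.
(a) As CaCO₃: 14.6 mg/L × 794,000 L = 11,590 g; ÷ 50 g/eq ÷ 1 = 231.8 mol NaHCO₃.
(a) Mass: 231.8 × 84 = 19,480 g.

(b) Mass of solution: 52.8 L × 1000 mL/L × 1.18 g/mL = 62,300 g.
(b) Available chlorine delivered: 62,300 g × 0.094 = 5857 g as Cl₂.
(b) Concentration rise: 5857 g / 334,000 L = 17.53 mg/L = 17.53 ppm.

(a) 19.5 kg; (b) 17.53 ppm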